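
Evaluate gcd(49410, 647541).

27

gcd(647541, 49410):
  647541 = 13*49410 + 5211
  49410 = 9*5211 + 2511
  5211 = 2*2511 + 189
  2511 = 13*189 + 54
  189 = 3*54 + 27
  54 = 2*27
so gcd(647541, 49410) = 27.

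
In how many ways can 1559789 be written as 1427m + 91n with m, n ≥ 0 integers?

12

gcd(1427, 91):
  1427 = 15·91 + 62
  91 = 1·62 + 29
  62 = 2·29 + 4
  29 = 7·4 + 1
  4 = 4·1
so gcd(1427, 91) = 1.
Back-substitute for Bézout coefficients:
  1 = 29 - 7·4
  ... = 1427·(-22) + 91·(345)
Scale by 1559789: one solution is (-34315358, 538127205). Reduce m mod 91: (14, 16921).
General: m = 14 + 91t, n = 16921 - 1427t.
m ≥ 0 ⇒ t ≥ 0; n ≥ 0 ⇒ t ≤ 11. So t ∈ [0, 11]: 12 solutions.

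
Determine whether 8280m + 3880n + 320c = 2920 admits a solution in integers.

gcd(8280, 3880):
  8280 = 2×3880 + 520
  3880 = 7×520 + 240
  520 = 2×240 + 40
  240 = 6×40
so gcd(8280, 3880) = 40.
gcd(40, 320) = 40.
40 divides 2920, so integer solutions exist.

yes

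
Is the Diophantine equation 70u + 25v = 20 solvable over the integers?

yes

gcd(70, 25):
  70 = 2·25 + 20
  25 = 1·20 + 5
  20 = 4·5
so gcd(70, 25) = 5.
5 divides 20, so integer solutions exist.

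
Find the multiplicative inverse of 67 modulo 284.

195

gcd(284, 67) = 1.
By Bézout, 67*(-89) + 284*(21) = 1.
So 67*-89 ≡ 1 (mod 284), and -89 mod 284 = 195.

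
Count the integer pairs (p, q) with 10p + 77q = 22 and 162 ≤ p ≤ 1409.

gcd(77, 10) = 1  (77 = 7·10 + 7, 10 = 1·7 + 3, 7 = 2·3 + 1, 3 = 3·1).
Back-substituting, 10·(-23) + 77·(3) = 1.
Scale by 22: particular solution (-506, 66); reduce p mod 77: (33, -4).
General solution: p = 33 + 77t, q = -4 - 10t for integer t.
162 ≤ 33 + 77t ≤ 1409 gives t ∈ [2, 17], which is 16 values.

16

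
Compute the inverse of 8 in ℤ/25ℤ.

gcd(25, 8) = 1  (25 = 3*8 + 1, 8 = 8*1).
Back-substituting, 8*(-3) + 25*(1) = 1.
So 8*-3 ≡ 1 (mod 25), and -3 mod 25 = 22.

22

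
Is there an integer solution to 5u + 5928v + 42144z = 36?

gcd(5928, 5):
  5928 = 1185*5 + 3
  5 = 1*3 + 2
  3 = 1*2 + 1
  2 = 2*1
so gcd(5928, 5) = 1.
gcd(1, 42144) = 1.
1 divides 36, so integer solutions exist.

yes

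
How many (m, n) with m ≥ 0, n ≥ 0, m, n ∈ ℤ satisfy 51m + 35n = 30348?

gcd(51, 35):
  51 = 1·35 + 16
  35 = 2·16 + 3
  16 = 5·3 + 1
  3 = 3·1
so gcd(51, 35) = 1.
Back-substitute for Bézout coefficients:
  1 = 16 - 5·3
  ... = 51·(11) + 35·(-16)
Scale by 30348: one solution is (333828, -485568). Reduce m mod 35: (33, 819).
General: m = 33 + 35t, n = 819 - 51t.
m ≥ 0 ⇒ t ≥ 0; n ≥ 0 ⇒ t ≤ 16. So t ∈ [0, 16]: 17 solutions.

17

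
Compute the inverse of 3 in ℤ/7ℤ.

5

gcd(7, 3):
  7 = 2·3 + 1
  3 = 3·1
so gcd(7, 3) = 1.
Back-substitute for Bézout coefficients:
  1 = 7 - 2·3
  ... = 3·(-2) + 7·(1)
So 3·-2 ≡ 1 (mod 7), and -2 mod 7 = 5.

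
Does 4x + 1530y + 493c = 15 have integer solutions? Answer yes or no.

gcd(1530, 4):
  1530 = 382×4 + 2
  4 = 2×2
so gcd(1530, 4) = 2.
gcd(2, 493) = 1.
1 divides 15, so integer solutions exist.

yes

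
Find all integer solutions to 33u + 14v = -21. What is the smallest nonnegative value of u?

gcd(33, 14):
  33 = 2×14 + 5
  14 = 2×5 + 4
  5 = 1×4 + 1
  4 = 4×1
so gcd(33, 14) = 1.
1 divides -21, so solutions exist.
Back-substitute for Bézout coefficients:
  1 = 5 - 1×4
  ... = 33×(3) + 14×(-7)
Scale by -21/1 = -21: (u₀, v₀) = (-63, 147).
General solution: u = -63 + 14t, v = 147 - 33t for integer t.
u ≥ 0: smallest is -63 mod 14 = 7 (at t = 5), with v = -18.

7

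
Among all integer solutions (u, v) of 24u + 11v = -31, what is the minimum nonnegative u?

gcd(24, 11):
  24 = 2×11 + 2
  11 = 5×2 + 1
  2 = 2×1
so gcd(24, 11) = 1.
1 divides -31, so solutions exist.
Back-substitute for Bézout coefficients:
  1 = 11 - 5×2
  ... = 24×(-5) + 11×(11)
Scale by -31/1 = -31: (u₀, v₀) = (155, -341).
General solution: u = 155 + 11t, v = -341 - 24t for integer t.
u ≥ 0: smallest is 155 mod 11 = 1 (at t = -14), with v = -5.

1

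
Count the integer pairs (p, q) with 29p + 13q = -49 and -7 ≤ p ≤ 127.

gcd(29, 13):
  29 = 2×13 + 3
  13 = 4×3 + 1
  3 = 3×1
so gcd(29, 13) = 1.
Back-substitute for Bézout coefficients:
  1 = 13 - 4×3
  ... = 29×(-4) + 13×(9)
Scale by -49: particular solution (196, -441); reduce p mod 13: (1, -6).
General solution: p = 1 + 13t, q = -6 - 29t for integer t.
-7 ≤ 1 + 13t ≤ 127 gives t ∈ [0, 9], which is 10 values.

10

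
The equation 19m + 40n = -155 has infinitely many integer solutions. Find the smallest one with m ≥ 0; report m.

15

gcd(40, 19) = 1  (40 = 2·19 + 2, 19 = 9·2 + 1, 2 = 2·1).
1 divides -155, so solutions exist.
Back-substituting, 19·(19) + 40·(-9) = 1.
Scale by -155/1 = -155: (m₀, n₀) = (-2945, 1395).
General solution: m = -2945 + 40t, n = 1395 - 19t for integer t.
m ≥ 0: smallest is -2945 mod 40 = 15 (at t = 74), with n = -11.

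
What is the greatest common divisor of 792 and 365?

gcd(792, 365) = 1  (792 = 2×365 + 62, 365 = 5×62 + 55, 62 = 1×55 + 7, 55 = 7×7 + 6, 7 = 1×6 + 1, 6 = 6×1).

1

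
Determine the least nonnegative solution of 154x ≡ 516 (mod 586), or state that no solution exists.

186

gcd(586, 154):
  586 = 3×154 + 124
  154 = 1×124 + 30
  124 = 4×30 + 4
  30 = 7×4 + 2
  4 = 2×2
so gcd(586, 154) = 2.
2 divides 516, so solutions exist.
Back-substitute for Bézout coefficients:
  2 = 30 - 7×4
  ... = 154×(137) + 586×(-36)
So 154×(137) ≡ 2 (mod 586); multiply by 258: x ≡ 35346 (mod 293).
Smallest nonnegative: x = 35346 mod 293 = 186.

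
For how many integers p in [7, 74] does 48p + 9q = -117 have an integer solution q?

gcd(48, 9) = 3.
By Bézout, 48·(1) + 9·(-5) = 3.
Particular solution: (0, -13).
General solution: p = 0 + 3t, q = -13 - 16t for integer t.
7 ≤ 0 + 3t ≤ 74 gives t ∈ [3, 24], which is 22 values.

22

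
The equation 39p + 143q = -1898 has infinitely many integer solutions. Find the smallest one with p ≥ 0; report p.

10

gcd(143, 39) = 13.
13 divides -1898, so solutions exist.
By Bézout, 39*(4) + 143*(-1) = 13.
Scale by -1898/13 = -146: (p₀, q₀) = (-584, 146).
General solution: p = -584 + 11t, q = 146 - 3t for integer t.
p ≥ 0: smallest is -584 mod 11 = 10 (at t = 54), with q = -16.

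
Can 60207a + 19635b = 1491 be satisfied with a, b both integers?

yes

gcd(60207, 19635) = 21  (60207 = 3·19635 + 1302, 19635 = 15·1302 + 105, 1302 = 12·105 + 42, 105 = 2·42 + 21, 42 = 2·21).
21 divides 1491, so integer solutions exist.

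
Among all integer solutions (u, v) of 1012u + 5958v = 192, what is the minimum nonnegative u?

gcd(5958, 1012) = 2  (5958 = 5·1012 + 898, 1012 = 1·898 + 114, 898 = 7·114 + 100, 114 = 1·100 + 14, 100 = 7·14 + 2, 14 = 7·2).
2 divides 192, so solutions exist.
Back-substituting, 1012·(-418) + 5958·(71) = 2.
Scale by 192/2 = 96: (u₀, v₀) = (-40128, 6816).
General solution: u = -40128 + 2979t, v = 6816 - 506t for integer t.
u ≥ 0: smallest is -40128 mod 2979 = 1578 (at t = 14), with v = -268.

1578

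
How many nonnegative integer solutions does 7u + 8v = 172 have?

3

gcd(8, 7):
  8 = 1*7 + 1
  7 = 7*1
so gcd(8, 7) = 1.
Back-substitute for Bézout coefficients:
  1 = 8 - 1*7
  ... = 7*(-1) + 8*(1)
Scale by 172: one solution is (-172, 172). Reduce u mod 8: (4, 18).
General: u = 4 + 8t, v = 18 - 7t.
u ≥ 0 ⇒ t ≥ 0; v ≥ 0 ⇒ t ≤ 2. So t ∈ [0, 2]: 3 solutions.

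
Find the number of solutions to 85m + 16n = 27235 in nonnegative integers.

20

gcd(85, 16):
  85 = 5·16 + 5
  16 = 3·5 + 1
  5 = 5·1
so gcd(85, 16) = 1.
Back-substitute for Bézout coefficients:
  1 = 16 - 3·5
  ... = 85·(-3) + 16·(16)
Scale by 27235: one solution is (-81705, 435760). Reduce m mod 16: (7, 1665).
General: m = 7 + 16t, n = 1665 - 85t.
m ≥ 0 ⇒ t ≥ 0; n ≥ 0 ⇒ t ≤ 19. So t ∈ [0, 19]: 20 solutions.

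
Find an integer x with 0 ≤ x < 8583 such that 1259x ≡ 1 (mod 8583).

gcd(8583, 1259):
  8583 = 6×1259 + 1029
  1259 = 1×1029 + 230
  1029 = 4×230 + 109
  230 = 2×109 + 12
  109 = 9×12 + 1
  12 = 12×1
so gcd(8583, 1259) = 1.
Back-substitute for Bézout coefficients:
  1 = 109 - 9×12
  ... = 1259×(-709) + 8583×(104)
So 1259×-709 ≡ 1 (mod 8583), and -709 mod 8583 = 7874.

7874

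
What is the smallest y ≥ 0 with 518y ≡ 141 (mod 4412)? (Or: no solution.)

gcd(4412, 518) = 2.
2 does not divide 141, so the congruence has no solution.

no solution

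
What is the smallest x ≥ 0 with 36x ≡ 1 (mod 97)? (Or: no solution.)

gcd(97, 36) = 1  (97 = 2·36 + 25, 36 = 1·25 + 11, 25 = 2·11 + 3, 11 = 3·3 + 2, 3 = 1·2 + 1, 2 = 2·1).
1 divides 1, so solutions exist.
Back-substituting, 36·(-35) + 97·(13) = 1.
So 36·(-35) ≡ 1 (mod 97); multiply by 1: x ≡ -35 (mod 97).
Smallest nonnegative: x = -35 mod 97 = 62.

62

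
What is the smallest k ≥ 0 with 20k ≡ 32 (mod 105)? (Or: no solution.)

gcd(105, 20) = 5.
5 does not divide 32, so the congruence has no solution.

no solution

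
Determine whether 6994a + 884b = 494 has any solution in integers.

gcd(6994, 884) = 26.
26 divides 494, so integer solutions exist.

yes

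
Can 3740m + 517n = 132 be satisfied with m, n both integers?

gcd(3740, 517) = 11.
11 divides 132, so integer solutions exist.

yes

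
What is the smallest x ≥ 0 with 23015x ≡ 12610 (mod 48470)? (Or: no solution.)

gcd(48470, 23015) = 5.
5 divides 12610, so solutions exist.
By Bézout, 23015×(-735) + 48470×(349) = 5.
So 23015×(-735) ≡ 5 (mod 48470); multiply by 2522: x ≡ -1853670 (mod 9694).
Smallest nonnegative: x = -1853670 mod 9694 = 7578.

7578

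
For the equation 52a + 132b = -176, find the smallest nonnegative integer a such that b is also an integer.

22

gcd(132, 52):
  132 = 2×52 + 28
  52 = 1×28 + 24
  28 = 1×24 + 4
  24 = 6×4
so gcd(132, 52) = 4.
4 divides -176, so solutions exist.
Back-substitute for Bézout coefficients:
  4 = 28 - 1×24
  ... = 52×(-5) + 132×(2)
Scale by -176/4 = -44: (a₀, b₀) = (220, -88).
General solution: a = 220 + 33t, b = -88 - 13t for integer t.
a ≥ 0: smallest is 220 mod 33 = 22 (at t = -6), with b = -10.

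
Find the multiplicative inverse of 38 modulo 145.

gcd(145, 38) = 1.
By Bézout, 38·(42) + 145·(-11) = 1.
So 38·42 ≡ 1 (mod 145), and 42 mod 145 = 42.

42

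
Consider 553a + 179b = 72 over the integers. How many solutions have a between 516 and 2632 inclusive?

12

gcd(553, 179) = 1.
By Bézout, 553*(56) + 179*(-173) = 1.
Particular solution: (94, -290).
General solution: a = 94 + 179t, b = -290 - 553t for integer t.
516 ≤ 94 + 179t ≤ 2632 gives t ∈ [3, 14], which is 12 values.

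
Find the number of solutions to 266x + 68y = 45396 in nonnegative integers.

gcd(266, 68) = 2  (266 = 3×68 + 62, 68 = 1×62 + 6, 62 = 10×6 + 2, 6 = 3×2).
Back-substituting, 266×(11) + 68×(-43) = 2.
Scale by 22698: one solution is (249678, -976014). Reduce x mod 34: (16, 605).
General: x = 16 + 34t, y = 605 - 133t.
x ≥ 0 ⇒ t ≥ 0; y ≥ 0 ⇒ t ≤ 4. So t ∈ [0, 4]: 5 solutions.

5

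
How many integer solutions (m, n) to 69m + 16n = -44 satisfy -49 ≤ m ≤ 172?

14

gcd(69, 16) = 1.
By Bézout, 69*(-3) + 16*(13) = 1.
Particular solution: (4, -20).
General solution: m = 4 + 16t, n = -20 - 69t for integer t.
-49 ≤ 4 + 16t ≤ 172 gives t ∈ [-3, 10], which is 14 values.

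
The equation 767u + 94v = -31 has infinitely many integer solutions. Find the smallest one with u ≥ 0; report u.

gcd(767, 94):
  767 = 8·94 + 15
  94 = 6·15 + 4
  15 = 3·4 + 3
  4 = 1·3 + 1
  3 = 3·1
so gcd(767, 94) = 1.
1 divides -31, so solutions exist.
Back-substitute for Bézout coefficients:
  1 = 4 - 1·3
  ... = 767·(-25) + 94·(204)
Scale by -31/1 = -31: (u₀, v₀) = (775, -6324).
General solution: u = 775 + 94t, v = -6324 - 767t for integer t.
u ≥ 0: smallest is 775 mod 94 = 23 (at t = -8), with v = -188.

23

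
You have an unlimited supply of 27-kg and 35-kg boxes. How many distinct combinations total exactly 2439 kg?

2

Need nonnegative integers with 27j + 35k = 2439.
gcd(27, 35) = 1, and 27·(13) + 35·(-10) = 1.
So (j₀, k₀) = (31707, -24390); general j = 31707 + 35t, k = -24390 - 27t.
j ≥ 0 ⇒ t ≥ -905; k ≥ 0 ⇒ t ≤ -904. That's 2 values of t.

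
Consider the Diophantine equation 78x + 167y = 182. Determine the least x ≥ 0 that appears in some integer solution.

gcd(167, 78):
  167 = 2·78 + 11
  78 = 7·11 + 1
  11 = 11·1
so gcd(167, 78) = 1.
1 divides 182, so solutions exist.
Back-substitute for Bézout coefficients:
  1 = 78 - 7·11
  ... = 78·(15) + 167·(-7)
Scale by 182/1 = 182: (x₀, y₀) = (2730, -1274).
General solution: x = 2730 + 167t, y = -1274 - 78t for integer t.
x ≥ 0: smallest is 2730 mod 167 = 58 (at t = -16), with y = -26.

58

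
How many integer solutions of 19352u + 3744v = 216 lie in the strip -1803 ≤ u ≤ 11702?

gcd(19352, 3744) = 8.
By Bézout, 19352*(-77) + 3744*(398) = 8.
Particular solution: (261, -1349).
General solution: u = 261 + 468t, v = -1349 - 2419t for integer t.
-1803 ≤ 261 + 468t ≤ 11702 gives t ∈ [-4, 24], which is 29 values.

29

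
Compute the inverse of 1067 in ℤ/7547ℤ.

gcd(7547, 1067):
  7547 = 7*1067 + 78
  1067 = 13*78 + 53
  78 = 1*53 + 25
  53 = 2*25 + 3
  25 = 8*3 + 1
  3 = 3*1
so gcd(7547, 1067) = 1.
Back-substitute for Bézout coefficients:
  1 = 25 - 8*3
  ... = 1067*(-2419) + 7547*(342)
So 1067*-2419 ≡ 1 (mod 7547), and -2419 mod 7547 = 5128.

5128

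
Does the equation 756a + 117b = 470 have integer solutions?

no

gcd(756, 117):
  756 = 6×117 + 54
  117 = 2×54 + 9
  54 = 6×9
so gcd(756, 117) = 9.
9 does not divide 470 (remainder 2), so no integer solutions.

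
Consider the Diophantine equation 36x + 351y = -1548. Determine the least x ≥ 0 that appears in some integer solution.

35

gcd(351, 36) = 9  (351 = 9·36 + 27, 36 = 1·27 + 9, 27 = 3·9).
9 divides -1548, so solutions exist.
Back-substituting, 36·(10) + 351·(-1) = 9.
Scale by -1548/9 = -172: (x₀, y₀) = (-1720, 172).
General solution: x = -1720 + 39t, y = 172 - 4t for integer t.
x ≥ 0: smallest is -1720 mod 39 = 35 (at t = 45), with y = -8.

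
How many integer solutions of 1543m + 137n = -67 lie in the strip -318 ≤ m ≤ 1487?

13

gcd(1543, 137) = 1.
By Bézout, 1543×(-19) + 137×(214) = 1.
Particular solution: (40, -451).
General solution: m = 40 + 137t, n = -451 - 1543t for integer t.
-318 ≤ 40 + 137t ≤ 1487 gives t ∈ [-2, 10], which is 13 values.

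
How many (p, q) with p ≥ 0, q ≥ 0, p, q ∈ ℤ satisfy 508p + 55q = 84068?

3

gcd(508, 55):
  508 = 9×55 + 13
  55 = 4×13 + 3
  13 = 4×3 + 1
  3 = 3×1
so gcd(508, 55) = 1.
Back-substitute for Bézout coefficients:
  1 = 13 - 4×3
  ... = 508×(17) + 55×(-157)
Scale by 84068: one solution is (1429156, -13198676). Reduce p mod 55: (36, 1196).
General: p = 36 + 55t, q = 1196 - 508t.
p ≥ 0 ⇒ t ≥ 0; q ≥ 0 ⇒ t ≤ 2. So t ∈ [0, 2]: 3 solutions.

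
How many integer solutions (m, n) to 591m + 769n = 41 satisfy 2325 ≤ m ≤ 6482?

gcd(769, 591) = 1  (769 = 1*591 + 178, 591 = 3*178 + 57, 178 = 3*57 + 7, 57 = 8*7 + 1, 7 = 7*1).
Back-substituting, 591*(108) + 769*(-83) = 1.
Scale by 41: particular solution (4428, -3403); reduce m mod 769: (583, -448).
General solution: m = 583 + 769t, n = -448 - 591t for integer t.
2325 ≤ 583 + 769t ≤ 6482 gives t ∈ [3, 7], which is 5 values.

5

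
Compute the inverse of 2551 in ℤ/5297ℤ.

gcd(5297, 2551):
  5297 = 2·2551 + 195
  2551 = 13·195 + 16
  195 = 12·16 + 3
  16 = 5·3 + 1
  3 = 3·1
so gcd(5297, 2551) = 1.
Back-substitute for Bézout coefficients:
  1 = 16 - 5·3
  ... = 2551·(1657) + 5297·(-798)
So 2551·1657 ≡ 1 (mod 5297), and 1657 mod 5297 = 1657.

1657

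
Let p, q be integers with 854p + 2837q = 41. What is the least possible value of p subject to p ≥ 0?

gcd(2837, 854) = 1.
1 divides 41, so solutions exist.
By Bézout, 854×(196) + 2837×(-59) = 1.
Scale by 41/1 = 41: (p₀, q₀) = (8036, -2419).
General solution: p = 8036 + 2837t, q = -2419 - 854t for integer t.
p ≥ 0: smallest is 8036 mod 2837 = 2362 (at t = -2), with q = -711.

2362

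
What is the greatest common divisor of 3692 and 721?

1

gcd(3692, 721):
  3692 = 5*721 + 87
  721 = 8*87 + 25
  87 = 3*25 + 12
  25 = 2*12 + 1
  12 = 12*1
so gcd(3692, 721) = 1.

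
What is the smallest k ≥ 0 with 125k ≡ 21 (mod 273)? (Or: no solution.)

gcd(273, 125) = 1.
1 divides 21, so solutions exist.
By Bézout, 125×(83) + 273×(-38) = 1.
So 125×(83) ≡ 1 (mod 273); multiply by 21: k ≡ 1743 (mod 273).
Smallest nonnegative: k = 1743 mod 273 = 105.

105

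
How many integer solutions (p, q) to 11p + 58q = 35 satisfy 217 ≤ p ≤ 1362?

20

gcd(58, 11):
  58 = 5·11 + 3
  11 = 3·3 + 2
  3 = 1·2 + 1
  2 = 2·1
so gcd(58, 11) = 1.
Back-substitute for Bézout coefficients:
  1 = 3 - 1·2
  ... = 11·(-21) + 58·(4)
Scale by 35: particular solution (-735, 140); reduce p mod 58: (19, -3).
General solution: p = 19 + 58t, q = -3 - 11t for integer t.
217 ≤ 19 + 58t ≤ 1362 gives t ∈ [4, 23], which is 20 values.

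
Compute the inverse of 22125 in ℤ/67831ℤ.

56883

gcd(67831, 22125):
  67831 = 3·22125 + 1456
  22125 = 15·1456 + 285
  1456 = 5·285 + 31
  285 = 9·31 + 6
  31 = 5·6 + 1
  6 = 6·1
so gcd(67831, 22125) = 1.
Back-substitute for Bézout coefficients:
  1 = 31 - 5·6
  ... = 22125·(-10948) + 67831·(3571)
So 22125·-10948 ≡ 1 (mod 67831), and -10948 mod 67831 = 56883.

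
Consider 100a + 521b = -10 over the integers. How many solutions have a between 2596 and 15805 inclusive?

26

gcd(521, 100) = 1  (521 = 5×100 + 21, 100 = 4×21 + 16, 21 = 1×16 + 5, 16 = 3×5 + 1, 5 = 5×1).
Back-substituting, 100×(99) + 521×(-19) = 1.
Scale by -10: particular solution (-990, 190); reduce a mod 521: (52, -10).
General solution: a = 52 + 521t, b = -10 - 100t for integer t.
2596 ≤ 52 + 521t ≤ 15805 gives t ∈ [5, 30], which is 26 values.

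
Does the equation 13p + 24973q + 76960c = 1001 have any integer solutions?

gcd(24973, 13) = 13  (24973 = 1921*13).
gcd(13, 76960) = 13.
13 divides 1001, so integer solutions exist.

yes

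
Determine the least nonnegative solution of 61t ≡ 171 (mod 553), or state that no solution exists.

30

gcd(553, 61) = 1  (553 = 9×61 + 4, 61 = 15×4 + 1, 4 = 4×1).
1 divides 171, so solutions exist.
Back-substituting, 61×(136) + 553×(-15) = 1.
So 61×(136) ≡ 1 (mod 553); multiply by 171: t ≡ 23256 (mod 553).
Smallest nonnegative: t = 23256 mod 553 = 30.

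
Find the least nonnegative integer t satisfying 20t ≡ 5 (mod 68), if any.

no solution

gcd(68, 20) = 4.
4 does not divide 5, so the congruence has no solution.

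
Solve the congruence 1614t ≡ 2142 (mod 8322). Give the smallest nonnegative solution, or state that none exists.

651

gcd(8322, 1614) = 6  (8322 = 5*1614 + 252, 1614 = 6*252 + 102, 252 = 2*102 + 48, 102 = 2*48 + 6, 48 = 8*6).
6 divides 2142, so solutions exist.
Back-substituting, 1614*(165) + 8322*(-32) = 6.
So 1614*(165) ≡ 6 (mod 8322); multiply by 357: t ≡ 58905 (mod 1387).
Smallest nonnegative: t = 58905 mod 1387 = 651.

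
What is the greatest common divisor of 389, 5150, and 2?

1

gcd(5150, 389):
  5150 = 13*389 + 93
  389 = 4*93 + 17
  93 = 5*17 + 8
  17 = 2*8 + 1
  8 = 8*1
so gcd(5150, 389) = 1.
gcd(1, 2) = 1.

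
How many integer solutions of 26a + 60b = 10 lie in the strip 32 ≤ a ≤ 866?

28

gcd(60, 26) = 2.
By Bézout, 26*(7) + 60*(-3) = 2.
Particular solution: (5, -2).
General solution: a = 5 + 30t, b = -2 - 13t for integer t.
32 ≤ 5 + 30t ≤ 866 gives t ∈ [1, 28], which is 28 values.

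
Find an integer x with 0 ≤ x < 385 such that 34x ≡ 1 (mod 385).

gcd(385, 34) = 1  (385 = 11*34 + 11, 34 = 3*11 + 1, 11 = 11*1).
Back-substituting, 34*(34) + 385*(-3) = 1.
So 34*34 ≡ 1 (mod 385), and 34 mod 385 = 34.

34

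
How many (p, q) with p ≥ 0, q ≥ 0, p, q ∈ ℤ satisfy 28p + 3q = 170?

2

gcd(28, 3):
  28 = 9×3 + 1
  3 = 3×1
so gcd(28, 3) = 1.
Back-substitute for Bézout coefficients:
  1 = 28 - 9×3
  ... = 28×(1) + 3×(-9)
Scale by 170: one solution is (170, -1530). Reduce p mod 3: (2, 38).
General: p = 2 + 3t, q = 38 - 28t.
p ≥ 0 ⇒ t ≥ 0; q ≥ 0 ⇒ t ≤ 1. So t ∈ [0, 1]: 2 solutions.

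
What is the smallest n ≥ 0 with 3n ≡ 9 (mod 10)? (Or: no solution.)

gcd(10, 3) = 1  (10 = 3·3 + 1, 3 = 3·1).
1 divides 9, so solutions exist.
Back-substituting, 3·(-3) + 10·(1) = 1.
So 3·(-3) ≡ 1 (mod 10); multiply by 9: n ≡ -27 (mod 10).
Smallest nonnegative: n = -27 mod 10 = 3.

3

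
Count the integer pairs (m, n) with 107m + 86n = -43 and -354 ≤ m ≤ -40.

gcd(107, 86) = 1.
By Bézout, 107·(41) + 86·(-51) = 1.
Particular solution: (43, -54).
General solution: m = 43 + 86t, n = -54 - 107t for integer t.
-354 ≤ 43 + 86t ≤ -40 gives t ∈ [-4, -1], which is 4 values.

4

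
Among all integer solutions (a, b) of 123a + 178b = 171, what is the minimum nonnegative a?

149

gcd(178, 123):
  178 = 1*123 + 55
  123 = 2*55 + 13
  55 = 4*13 + 3
  13 = 4*3 + 1
  3 = 3*1
so gcd(178, 123) = 1.
1 divides 171, so solutions exist.
Back-substitute for Bézout coefficients:
  1 = 13 - 4*3
  ... = 123*(55) + 178*(-38)
Scale by 171/1 = 171: (a₀, b₀) = (9405, -6498).
General solution: a = 9405 + 178t, b = -6498 - 123t for integer t.
a ≥ 0: smallest is 9405 mod 178 = 149 (at t = -52), with b = -102.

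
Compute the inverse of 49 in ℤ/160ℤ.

49

gcd(160, 49) = 1  (160 = 3*49 + 13, 49 = 3*13 + 10, 13 = 1*10 + 3, 10 = 3*3 + 1, 3 = 3*1).
Back-substituting, 49*(49) + 160*(-15) = 1.
So 49*49 ≡ 1 (mod 160), and 49 mod 160 = 49.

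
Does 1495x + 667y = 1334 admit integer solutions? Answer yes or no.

yes

gcd(1495, 667):
  1495 = 2*667 + 161
  667 = 4*161 + 23
  161 = 7*23
so gcd(1495, 667) = 23.
23 divides 1334, so integer solutions exist.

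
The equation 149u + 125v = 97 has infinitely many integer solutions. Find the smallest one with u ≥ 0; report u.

103

gcd(149, 125) = 1  (149 = 1×125 + 24, 125 = 5×24 + 5, 24 = 4×5 + 4, 5 = 1×4 + 1, 4 = 4×1).
1 divides 97, so solutions exist.
Back-substituting, 149×(-26) + 125×(31) = 1.
Scale by 97/1 = 97: (u₀, v₀) = (-2522, 3007).
General solution: u = -2522 + 125t, v = 3007 - 149t for integer t.
u ≥ 0: smallest is -2522 mod 125 = 103 (at t = 21), with v = -122.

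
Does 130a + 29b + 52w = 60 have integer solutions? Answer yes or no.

gcd(130, 29):
  130 = 4×29 + 14
  29 = 2×14 + 1
  14 = 14×1
so gcd(130, 29) = 1.
gcd(1, 52) = 1.
1 divides 60, so integer solutions exist.

yes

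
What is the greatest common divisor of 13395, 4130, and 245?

5

gcd(13395, 4130) = 5.
gcd(5, 245) = 5.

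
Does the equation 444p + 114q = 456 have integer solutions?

gcd(444, 114) = 6  (444 = 3·114 + 102, 114 = 1·102 + 12, 102 = 8·12 + 6, 12 = 2·6).
6 divides 456, so integer solutions exist.

yes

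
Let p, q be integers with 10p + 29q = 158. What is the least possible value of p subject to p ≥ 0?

gcd(29, 10) = 1  (29 = 2*10 + 9, 10 = 1*9 + 1, 9 = 9*1).
1 divides 158, so solutions exist.
Back-substituting, 10*(3) + 29*(-1) = 1.
Scale by 158/1 = 158: (p₀, q₀) = (474, -158).
General solution: p = 474 + 29t, q = -158 - 10t for integer t.
p ≥ 0: smallest is 474 mod 29 = 10 (at t = -16), with q = 2.

10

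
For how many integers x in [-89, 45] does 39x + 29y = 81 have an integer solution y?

gcd(39, 29) = 1.
By Bézout, 39*(3) + 29*(-4) = 1.
Particular solution: (11, -12).
General solution: x = 11 + 29t, y = -12 - 39t for integer t.
-89 ≤ 11 + 29t ≤ 45 gives t ∈ [-3, 1], which is 5 values.

5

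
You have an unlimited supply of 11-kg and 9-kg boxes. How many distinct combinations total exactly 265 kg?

3

Need nonnegative integers with 11j + 9k = 265.
gcd(11, 9) = 1, and 11·(-4) + 9·(5) = 1.
So (j₀, k₀) = (-1060, 1325); general j = -1060 + 9t, k = 1325 - 11t.
j ≥ 0 ⇒ t ≥ 118; k ≥ 0 ⇒ t ≤ 120. That's 3 values of t.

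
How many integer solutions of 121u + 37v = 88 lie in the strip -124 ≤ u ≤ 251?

gcd(121, 37) = 1  (121 = 3×37 + 10, 37 = 3×10 + 7, 10 = 1×7 + 3, 7 = 2×3 + 1, 3 = 3×1).
Back-substituting, 121×(-11) + 37×(36) = 1.
Scale by 88: particular solution (-968, 3168); reduce u mod 37: (31, -99).
General solution: u = 31 + 37t, v = -99 - 121t for integer t.
-124 ≤ 31 + 37t ≤ 251 gives t ∈ [-4, 5], which is 10 values.

10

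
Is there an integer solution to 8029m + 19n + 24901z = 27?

gcd(8029, 19):
  8029 = 422·19 + 11
  19 = 1·11 + 8
  11 = 1·8 + 3
  8 = 2·3 + 2
  3 = 1·2 + 1
  2 = 2·1
so gcd(8029, 19) = 1.
gcd(1, 24901) = 1.
1 divides 27, so integer solutions exist.

yes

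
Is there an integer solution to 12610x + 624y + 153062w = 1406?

no

gcd(12610, 624) = 26  (12610 = 20·624 + 130, 624 = 4·130 + 104, 130 = 1·104 + 26, 104 = 4·26).
gcd(26, 153062) = 26.
26 does not divide 1406 (remainder 2), so no integer solutions.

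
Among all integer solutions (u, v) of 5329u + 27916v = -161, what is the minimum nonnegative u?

14343

gcd(27916, 5329):
  27916 = 5×5329 + 1271
  5329 = 4×1271 + 245
  1271 = 5×245 + 46
  245 = 5×46 + 15
  46 = 3×15 + 1
  15 = 15×1
so gcd(27916, 5329) = 1.
1 divides -161, so solutions exist.
Back-substitute for Bézout coefficients:
  1 = 46 - 3×15
  ... = 5329×(-1823) + 27916×(348)
Scale by -161/1 = -161: (u₀, v₀) = (293503, -56028).
General solution: u = 293503 + 27916t, v = -56028 - 5329t for integer t.
u ≥ 0: smallest is 293503 mod 27916 = 14343 (at t = -10), with v = -2738.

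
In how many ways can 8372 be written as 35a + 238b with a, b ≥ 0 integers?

7

gcd(238, 35) = 7.
By Bézout, 35·(7) + 238·(-1) = 7.
One solution: (8, 34).
General: a = 8 + 34t, b = 34 - 5t.
a ≥ 0 ⇒ t ≥ 0; b ≥ 0 ⇒ t ≤ 6. So t ∈ [0, 6]: 7 solutions.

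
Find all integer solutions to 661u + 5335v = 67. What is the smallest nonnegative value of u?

4302

gcd(5335, 661) = 1.
1 divides 67, so solutions exist.
By Bézout, 661×(1816) + 5335×(-225) = 1.
Scale by 67/1 = 67: (u₀, v₀) = (121672, -15075).
General solution: u = 121672 + 5335t, v = -15075 - 661t for integer t.
u ≥ 0: smallest is 121672 mod 5335 = 4302 (at t = -22), with v = -533.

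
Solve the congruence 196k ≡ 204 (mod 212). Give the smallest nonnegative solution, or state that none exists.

gcd(212, 196):
  212 = 1·196 + 16
  196 = 12·16 + 4
  16 = 4·4
so gcd(212, 196) = 4.
4 divides 204, so solutions exist.
Back-substitute for Bézout coefficients:
  4 = 196 - 12·16
  ... = 196·(13) + 212·(-12)
So 196·(13) ≡ 4 (mod 212); multiply by 51: k ≡ 663 (mod 53).
Smallest nonnegative: k = 663 mod 53 = 27.

27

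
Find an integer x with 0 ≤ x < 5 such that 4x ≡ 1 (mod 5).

gcd(5, 4) = 1.
By Bézout, 4·(-1) + 5·(1) = 1.
So 4·-1 ≡ 1 (mod 5), and -1 mod 5 = 4.

4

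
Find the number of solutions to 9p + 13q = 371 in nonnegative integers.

3

gcd(13, 9) = 1  (13 = 1×9 + 4, 9 = 2×4 + 1, 4 = 4×1).
Back-substituting, 9×(3) + 13×(-2) = 1.
Scale by 371: one solution is (1113, -742). Reduce p mod 13: (8, 23).
General: p = 8 + 13t, q = 23 - 9t.
p ≥ 0 ⇒ t ≥ 0; q ≥ 0 ⇒ t ≤ 2. So t ∈ [0, 2]: 3 solutions.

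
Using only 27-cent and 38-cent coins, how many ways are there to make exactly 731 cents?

1

Need nonnegative integers with 27j + 38k = 731.
gcd(27, 38) = 1, and 27·(-7) + 38·(5) = 1.
So (j₀, k₀) = (-5117, 3655); general j = -5117 + 38t, k = 3655 - 27t.
j ≥ 0 ⇒ t ≥ 135; k ≥ 0 ⇒ t ≤ 135. That's 1 value of t.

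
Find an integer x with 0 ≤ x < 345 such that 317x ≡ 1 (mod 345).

gcd(345, 317) = 1  (345 = 1·317 + 28, 317 = 11·28 + 9, 28 = 3·9 + 1, 9 = 9·1).
Back-substituting, 317·(-37) + 345·(34) = 1.
So 317·-37 ≡ 1 (mod 345), and -37 mod 345 = 308.

308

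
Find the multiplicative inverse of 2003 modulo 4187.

gcd(4187, 2003) = 1  (4187 = 2*2003 + 181, 2003 = 11*181 + 12, 181 = 15*12 + 1, 12 = 12*1).
Back-substituting, 2003*(-347) + 4187*(166) = 1.
So 2003*-347 ≡ 1 (mod 4187), and -347 mod 4187 = 3840.

3840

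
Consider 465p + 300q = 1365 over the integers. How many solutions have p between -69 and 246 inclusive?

gcd(465, 300):
  465 = 1·300 + 165
  300 = 1·165 + 135
  165 = 1·135 + 30
  135 = 4·30 + 15
  30 = 2·15
so gcd(465, 300) = 15.
Back-substitute for Bézout coefficients:
  15 = 135 - 4·30
  ... = 465·(-9) + 300·(14)
Scale by 91: particular solution (-819, 1274); reduce p mod 20: (1, 3).
General solution: p = 1 + 20t, q = 3 - 31t for integer t.
-69 ≤ 1 + 20t ≤ 246 gives t ∈ [-3, 12], which is 16 values.

16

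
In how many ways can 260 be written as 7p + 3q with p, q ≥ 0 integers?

gcd(7, 3) = 1.
By Bézout, 7·(1) + 3·(-2) = 1.
One solution: (2, 82).
General: p = 2 + 3t, q = 82 - 7t.
p ≥ 0 ⇒ t ≥ 0; q ≥ 0 ⇒ t ≤ 11. So t ∈ [0, 11]: 12 solutions.

12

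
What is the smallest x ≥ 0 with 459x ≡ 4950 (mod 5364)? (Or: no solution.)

gcd(5364, 459) = 9.
9 divides 4950, so solutions exist.
By Bézout, 459×(187) + 5364×(-16) = 9.
So 459×(187) ≡ 9 (mod 5364); multiply by 550: x ≡ 102850 (mod 596).
Smallest nonnegative: x = 102850 mod 596 = 338.

338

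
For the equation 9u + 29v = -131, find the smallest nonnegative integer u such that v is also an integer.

gcd(29, 9):
  29 = 3·9 + 2
  9 = 4·2 + 1
  2 = 2·1
so gcd(29, 9) = 1.
1 divides -131, so solutions exist.
Back-substitute for Bézout coefficients:
  1 = 9 - 4·2
  ... = 9·(13) + 29·(-4)
Scale by -131/1 = -131: (u₀, v₀) = (-1703, 524).
General solution: u = -1703 + 29t, v = 524 - 9t for integer t.
u ≥ 0: smallest is -1703 mod 29 = 8 (at t = 59), with v = -7.

8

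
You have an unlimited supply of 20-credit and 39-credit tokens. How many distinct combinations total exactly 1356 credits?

2

Need nonnegative integers with 20j + 39k = 1356.
gcd(20, 39) = 1, and 20·(2) + 39·(-1) = 1.
So (j₀, k₀) = (2712, -1356); general j = 2712 + 39t, k = -1356 - 20t.
j ≥ 0 ⇒ t ≥ -69; k ≥ 0 ⇒ t ≤ -68. That's 2 values of t.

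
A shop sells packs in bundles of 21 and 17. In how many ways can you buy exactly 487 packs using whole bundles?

Need nonnegative integers with 21j + 17k = 487.
gcd(21, 17) = 1, and 21·(-4) + 17·(5) = 1.
So (j₀, k₀) = (-1948, 2435); general j = -1948 + 17t, k = 2435 - 21t.
j ≥ 0 ⇒ t ≥ 115; k ≥ 0 ⇒ t ≤ 115. That's 1 value of t.

1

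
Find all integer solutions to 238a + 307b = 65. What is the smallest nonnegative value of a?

48

gcd(307, 238):
  307 = 1*238 + 69
  238 = 3*69 + 31
  69 = 2*31 + 7
  31 = 4*7 + 3
  7 = 2*3 + 1
  3 = 3*1
so gcd(307, 238) = 1.
1 divides 65, so solutions exist.
Back-substitute for Bézout coefficients:
  1 = 7 - 2*3
  ... = 238*(-89) + 307*(69)
Scale by 65/1 = 65: (a₀, b₀) = (-5785, 4485).
General solution: a = -5785 + 307t, b = 4485 - 238t for integer t.
a ≥ 0: smallest is -5785 mod 307 = 48 (at t = 19), with b = -37.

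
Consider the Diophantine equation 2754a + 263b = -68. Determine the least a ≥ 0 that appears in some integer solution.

237

gcd(2754, 263) = 1.
1 divides -68, so solutions exist.
By Bézout, 2754×(70) + 263×(-733) = 1.
Scale by -68/1 = -68: (a₀, b₀) = (-4760, 49844).
General solution: a = -4760 + 263t, b = 49844 - 2754t for integer t.
a ≥ 0: smallest is -4760 mod 263 = 237 (at t = 19), with b = -2482.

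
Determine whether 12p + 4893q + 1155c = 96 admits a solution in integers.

yes

gcd(4893, 12) = 3.
gcd(3, 1155) = 3.
3 divides 96, so integer solutions exist.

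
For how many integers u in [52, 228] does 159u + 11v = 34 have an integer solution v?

16

gcd(159, 11):
  159 = 14*11 + 5
  11 = 2*5 + 1
  5 = 5*1
so gcd(159, 11) = 1.
Back-substitute for Bézout coefficients:
  1 = 11 - 2*5
  ... = 159*(-2) + 11*(29)
Scale by 34: particular solution (-68, 986); reduce u mod 11: (9, -127).
General solution: u = 9 + 11t, v = -127 - 159t for integer t.
52 ≤ 9 + 11t ≤ 228 gives t ∈ [4, 19], which is 16 values.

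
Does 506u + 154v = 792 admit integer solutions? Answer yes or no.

gcd(506, 154):
  506 = 3×154 + 44
  154 = 3×44 + 22
  44 = 2×22
so gcd(506, 154) = 22.
22 divides 792, so integer solutions exist.

yes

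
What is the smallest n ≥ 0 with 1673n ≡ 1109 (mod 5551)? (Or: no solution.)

no solution

gcd(5551, 1673) = 7  (5551 = 3×1673 + 532, 1673 = 3×532 + 77, 532 = 6×77 + 70, 77 = 1×70 + 7, 70 = 10×7).
7 does not divide 1109, so the congruence has no solution.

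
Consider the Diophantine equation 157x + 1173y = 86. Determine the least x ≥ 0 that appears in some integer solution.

gcd(1173, 157):
  1173 = 7·157 + 74
  157 = 2·74 + 9
  74 = 8·9 + 2
  9 = 4·2 + 1
  2 = 2·1
so gcd(1173, 157) = 1.
1 divides 86, so solutions exist.
Back-substitute for Bézout coefficients:
  1 = 9 - 4·2
  ... = 157·(523) + 1173·(-70)
Scale by 86/1 = 86: (x₀, y₀) = (44978, -6020).
General solution: x = 44978 + 1173t, y = -6020 - 157t for integer t.
x ≥ 0: smallest is 44978 mod 1173 = 404 (at t = -38), with y = -54.

404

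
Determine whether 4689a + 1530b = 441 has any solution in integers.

yes

gcd(4689, 1530):
  4689 = 3·1530 + 99
  1530 = 15·99 + 45
  99 = 2·45 + 9
  45 = 5·9
so gcd(4689, 1530) = 9.
9 divides 441, so integer solutions exist.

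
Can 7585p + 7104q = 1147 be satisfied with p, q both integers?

yes

gcd(7585, 7104) = 37.
37 divides 1147, so integer solutions exist.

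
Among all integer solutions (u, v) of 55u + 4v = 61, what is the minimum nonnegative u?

3

gcd(55, 4):
  55 = 13*4 + 3
  4 = 1*3 + 1
  3 = 3*1
so gcd(55, 4) = 1.
1 divides 61, so solutions exist.
Back-substitute for Bézout coefficients:
  1 = 4 - 1*3
  ... = 55*(-1) + 4*(14)
Scale by 61/1 = 61: (u₀, v₀) = (-61, 854).
General solution: u = -61 + 4t, v = 854 - 55t for integer t.
u ≥ 0: smallest is -61 mod 4 = 3 (at t = 16), with v = -26.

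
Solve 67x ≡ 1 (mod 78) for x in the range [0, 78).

7

gcd(78, 67) = 1.
By Bézout, 67×(7) + 78×(-6) = 1.
So 67×7 ≡ 1 (mod 78), and 7 mod 78 = 7.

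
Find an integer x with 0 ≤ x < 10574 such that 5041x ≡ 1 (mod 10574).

1311

gcd(10574, 5041) = 1  (10574 = 2×5041 + 492, 5041 = 10×492 + 121, 492 = 4×121 + 8, 121 = 15×8 + 1, 8 = 8×1).
Back-substituting, 5041×(1311) + 10574×(-625) = 1.
So 5041×1311 ≡ 1 (mod 10574), and 1311 mod 10574 = 1311.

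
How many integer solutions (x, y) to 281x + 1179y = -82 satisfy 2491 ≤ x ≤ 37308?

30

gcd(1179, 281) = 1.
By Bézout, 281*(-193) + 1179*(46) = 1.
Particular solution: (499, -119).
General solution: x = 499 + 1179t, y = -119 - 281t for integer t.
2491 ≤ 499 + 1179t ≤ 37308 gives t ∈ [2, 31], which is 30 values.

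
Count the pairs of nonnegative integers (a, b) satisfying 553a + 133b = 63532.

gcd(553, 133) = 7.
By Bézout, 553×(-6) + 133×(25) = 7.
One solution: (17, 407).
General: a = 17 + 19t, b = 407 - 79t.
a ≥ 0 ⇒ t ≥ 0; b ≥ 0 ⇒ t ≤ 5. So t ∈ [0, 5]: 6 solutions.

6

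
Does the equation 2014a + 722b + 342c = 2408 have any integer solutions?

gcd(2014, 722) = 38  (2014 = 2·722 + 570, 722 = 1·570 + 152, 570 = 3·152 + 114, 152 = 1·114 + 38, 114 = 3·38).
gcd(38, 342) = 38.
38 does not divide 2408 (remainder 14), so no integer solutions.

no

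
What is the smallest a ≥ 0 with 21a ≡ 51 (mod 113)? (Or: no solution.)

67

gcd(113, 21) = 1.
1 divides 51, so solutions exist.
By Bézout, 21×(-43) + 113×(8) = 1.
So 21×(-43) ≡ 1 (mod 113); multiply by 51: a ≡ -2193 (mod 113).
Smallest nonnegative: a = -2193 mod 113 = 67.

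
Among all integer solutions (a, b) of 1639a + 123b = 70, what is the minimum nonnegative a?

94

gcd(1639, 123) = 1.
1 divides 70, so solutions exist.
By Bézout, 1639·(40) + 123·(-533) = 1.
Scale by 70/1 = 70: (a₀, b₀) = (2800, -37310).
General solution: a = 2800 + 123t, b = -37310 - 1639t for integer t.
a ≥ 0: smallest is 2800 mod 123 = 94 (at t = -22), with b = -1252.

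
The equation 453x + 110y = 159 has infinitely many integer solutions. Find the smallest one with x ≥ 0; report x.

63

gcd(453, 110):
  453 = 4·110 + 13
  110 = 8·13 + 6
  13 = 2·6 + 1
  6 = 6·1
so gcd(453, 110) = 1.
1 divides 159, so solutions exist.
Back-substitute for Bézout coefficients:
  1 = 13 - 2·6
  ... = 453·(17) + 110·(-70)
Scale by 159/1 = 159: (x₀, y₀) = (2703, -11130).
General solution: x = 2703 + 110t, y = -11130 - 453t for integer t.
x ≥ 0: smallest is 2703 mod 110 = 63 (at t = -24), with y = -258.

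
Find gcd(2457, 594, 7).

1

gcd(2457, 594) = 27  (2457 = 4×594 + 81, 594 = 7×81 + 27, 81 = 3×27).
gcd(27, 7) = 1.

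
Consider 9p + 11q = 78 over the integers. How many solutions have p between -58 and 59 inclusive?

10

gcd(11, 9):
  11 = 1·9 + 2
  9 = 4·2 + 1
  2 = 2·1
so gcd(11, 9) = 1.
Back-substitute for Bézout coefficients:
  1 = 9 - 4·2
  ... = 9·(5) + 11·(-4)
Scale by 78: particular solution (390, -312); reduce p mod 11: (5, 3).
General solution: p = 5 + 11t, q = 3 - 9t for integer t.
-58 ≤ 5 + 11t ≤ 59 gives t ∈ [-5, 4], which is 10 values.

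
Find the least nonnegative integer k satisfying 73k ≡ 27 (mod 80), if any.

gcd(80, 73) = 1.
1 divides 27, so solutions exist.
By Bézout, 73*(-23) + 80*(21) = 1.
So 73*(-23) ≡ 1 (mod 80); multiply by 27: k ≡ -621 (mod 80).
Smallest nonnegative: k = -621 mod 80 = 19.

19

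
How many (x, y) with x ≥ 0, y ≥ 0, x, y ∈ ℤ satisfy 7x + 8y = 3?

0

gcd(8, 7):
  8 = 1×7 + 1
  7 = 7×1
so gcd(8, 7) = 1.
Back-substitute for Bézout coefficients:
  1 = 8 - 1×7
  ... = 7×(-1) + 8×(1)
Scale by 3: one solution is (-3, 3). Reduce x mod 8: (5, -4).
General: x = 5 + 8t, y = -4 - 7t.
x ≥ 0 ⇒ t ≥ 0; y ≥ 0 ⇒ t ≤ -1. So t ∈ [0, -1]: 0 solutions.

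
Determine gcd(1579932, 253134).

18

gcd(1579932, 253134):
  1579932 = 6*253134 + 61128
  253134 = 4*61128 + 8622
  61128 = 7*8622 + 774
  8622 = 11*774 + 108
  774 = 7*108 + 18
  108 = 6*18
so gcd(1579932, 253134) = 18.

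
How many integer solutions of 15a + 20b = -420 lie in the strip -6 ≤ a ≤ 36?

gcd(20, 15):
  20 = 1×15 + 5
  15 = 3×5
so gcd(20, 15) = 5.
Back-substitute for Bézout coefficients:
  5 = 20 - 1×15
  ... = 15×(-1) + 20×(1)
Scale by -84: particular solution (84, -84); reduce a mod 4: (0, -21).
General solution: a = 0 + 4t, b = -21 - 3t for integer t.
-6 ≤ 0 + 4t ≤ 36 gives t ∈ [-1, 9], which is 11 values.

11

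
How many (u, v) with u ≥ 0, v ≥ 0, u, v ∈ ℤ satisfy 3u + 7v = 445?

gcd(7, 3) = 1  (7 = 2*3 + 1, 3 = 3*1).
Back-substituting, 3*(-2) + 7*(1) = 1.
Scale by 445: one solution is (-890, 445). Reduce u mod 7: (6, 61).
General: u = 6 + 7t, v = 61 - 3t.
u ≥ 0 ⇒ t ≥ 0; v ≥ 0 ⇒ t ≤ 20. So t ∈ [0, 20]: 21 solutions.

21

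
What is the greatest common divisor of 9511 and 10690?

1

gcd(10690, 9511):
  10690 = 1×9511 + 1179
  9511 = 8×1179 + 79
  1179 = 14×79 + 73
  79 = 1×73 + 6
  73 = 12×6 + 1
  6 = 6×1
so gcd(10690, 9511) = 1.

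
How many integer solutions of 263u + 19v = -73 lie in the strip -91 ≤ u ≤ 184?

14

gcd(263, 19) = 1.
By Bézout, 263×(6) + 19×(-83) = 1.
Particular solution: (18, -253).
General solution: u = 18 + 19t, v = -253 - 263t for integer t.
-91 ≤ 18 + 19t ≤ 184 gives t ∈ [-5, 8], which is 14 values.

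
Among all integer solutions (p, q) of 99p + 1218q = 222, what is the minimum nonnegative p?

gcd(1218, 99) = 3  (1218 = 12×99 + 30, 99 = 3×30 + 9, 30 = 3×9 + 3, 9 = 3×3).
3 divides 222, so solutions exist.
Back-substituting, 99×(-123) + 1218×(10) = 3.
Scale by 222/3 = 74: (p₀, q₀) = (-9102, 740).
General solution: p = -9102 + 406t, q = 740 - 33t for integer t.
p ≥ 0: smallest is -9102 mod 406 = 236 (at t = 23), with q = -19.

236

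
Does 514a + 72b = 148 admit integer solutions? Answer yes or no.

yes

gcd(514, 72) = 2  (514 = 7*72 + 10, 72 = 7*10 + 2, 10 = 5*2).
2 divides 148, so integer solutions exist.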